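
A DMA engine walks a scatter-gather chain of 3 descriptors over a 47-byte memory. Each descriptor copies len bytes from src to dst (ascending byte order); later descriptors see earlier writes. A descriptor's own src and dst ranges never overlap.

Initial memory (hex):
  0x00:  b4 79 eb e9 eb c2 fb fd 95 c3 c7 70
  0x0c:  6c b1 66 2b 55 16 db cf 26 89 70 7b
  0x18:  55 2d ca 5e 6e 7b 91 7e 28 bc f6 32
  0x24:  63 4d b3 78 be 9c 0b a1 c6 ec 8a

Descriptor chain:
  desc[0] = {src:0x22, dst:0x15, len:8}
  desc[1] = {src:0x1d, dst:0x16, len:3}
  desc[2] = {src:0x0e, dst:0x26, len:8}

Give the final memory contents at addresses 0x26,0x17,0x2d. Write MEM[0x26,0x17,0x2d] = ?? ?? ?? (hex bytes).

#0 dst[0x15+8] := {0xf6,0x32,0x63,0x4d,0xb3,0x78,0xbe,0x9c}
#1 dst[0x16+3] := {0x7b,0x91,0x7e}
#2 dst[0x26+8] := {0x66,0x2b,0x55,0x16,0xdb,0xcf,0x26,0xf6}
query mem[0x26]=0x66, mem[0x17]=0x91, mem[0x2d]=0xf6

MEM[0x26,0x17,0x2d] = 66 91 f6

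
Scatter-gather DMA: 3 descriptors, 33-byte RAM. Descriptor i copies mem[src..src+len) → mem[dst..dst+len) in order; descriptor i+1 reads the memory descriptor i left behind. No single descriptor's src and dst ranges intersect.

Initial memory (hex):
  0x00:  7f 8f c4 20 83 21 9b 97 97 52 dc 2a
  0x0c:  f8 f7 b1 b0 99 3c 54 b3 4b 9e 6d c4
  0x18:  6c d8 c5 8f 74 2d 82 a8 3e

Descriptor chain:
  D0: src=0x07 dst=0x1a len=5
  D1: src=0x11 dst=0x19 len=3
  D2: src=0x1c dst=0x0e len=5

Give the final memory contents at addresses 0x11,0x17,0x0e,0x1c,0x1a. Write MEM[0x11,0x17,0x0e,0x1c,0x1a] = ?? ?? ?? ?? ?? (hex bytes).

MEM[0x11,0x17,0x0e,0x1c,0x1a] = a8 c4 52 52 54

#0 dst[0x1a+5] := {0x97,0x97,0x52,0xdc,0x2a}
#1 dst[0x19+3] := {0x3c,0x54,0xb3}
#2 dst[0x0e+5] := {0x52,0xdc,0x2a,0xa8,0x3e}
query mem[0x11]=0xa8, mem[0x17]=0xc4, mem[0x0e]=0x52, mem[0x1c]=0x52, mem[0x1a]=0x54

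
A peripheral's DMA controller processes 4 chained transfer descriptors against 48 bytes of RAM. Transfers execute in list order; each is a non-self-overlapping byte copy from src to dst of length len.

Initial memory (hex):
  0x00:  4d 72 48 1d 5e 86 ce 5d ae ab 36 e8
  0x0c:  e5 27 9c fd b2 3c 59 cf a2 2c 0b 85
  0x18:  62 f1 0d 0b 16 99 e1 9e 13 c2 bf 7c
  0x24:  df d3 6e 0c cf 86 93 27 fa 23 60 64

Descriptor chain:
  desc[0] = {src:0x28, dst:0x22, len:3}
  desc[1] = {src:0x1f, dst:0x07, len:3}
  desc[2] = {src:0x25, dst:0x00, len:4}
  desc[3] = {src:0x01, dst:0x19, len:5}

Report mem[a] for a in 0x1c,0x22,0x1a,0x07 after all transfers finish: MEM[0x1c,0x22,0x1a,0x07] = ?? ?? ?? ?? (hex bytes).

D0: mem[0x22..0x24] <- [cf 86 93]
D1: mem[0x07..0x09] <- [9e 13 c2]
D2: mem[0x00..0x03] <- [d3 6e 0c cf]
D3: mem[0x19..0x1d] <- [6e 0c cf 5e 86]
query mem[0x1c]=0x5e, mem[0x22]=0xcf, mem[0x1a]=0x0c, mem[0x07]=0x9e

MEM[0x1c,0x22,0x1a,0x07] = 5e cf 0c 9e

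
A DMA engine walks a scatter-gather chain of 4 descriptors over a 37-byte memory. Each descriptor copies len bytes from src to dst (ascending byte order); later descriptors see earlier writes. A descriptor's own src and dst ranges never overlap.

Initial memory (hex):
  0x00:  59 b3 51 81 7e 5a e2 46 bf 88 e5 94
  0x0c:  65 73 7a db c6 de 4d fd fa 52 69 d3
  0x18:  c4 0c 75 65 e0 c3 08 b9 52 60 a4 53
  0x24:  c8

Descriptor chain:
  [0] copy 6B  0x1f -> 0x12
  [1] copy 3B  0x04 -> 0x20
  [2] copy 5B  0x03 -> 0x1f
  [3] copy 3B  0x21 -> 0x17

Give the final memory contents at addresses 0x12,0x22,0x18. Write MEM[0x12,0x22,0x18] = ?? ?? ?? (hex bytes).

MEM[0x12,0x22,0x18] = b9 e2 e2

D0: mem[0x12..0x17] <- [b9 52 60 a4 53 c8]
D1: mem[0x20..0x22] <- [7e 5a e2]
D2: mem[0x1f..0x23] <- [81 7e 5a e2 46]
D3: mem[0x17..0x19] <- [5a e2 46]
query mem[0x12]=0xb9, mem[0x22]=0xe2, mem[0x18]=0xe2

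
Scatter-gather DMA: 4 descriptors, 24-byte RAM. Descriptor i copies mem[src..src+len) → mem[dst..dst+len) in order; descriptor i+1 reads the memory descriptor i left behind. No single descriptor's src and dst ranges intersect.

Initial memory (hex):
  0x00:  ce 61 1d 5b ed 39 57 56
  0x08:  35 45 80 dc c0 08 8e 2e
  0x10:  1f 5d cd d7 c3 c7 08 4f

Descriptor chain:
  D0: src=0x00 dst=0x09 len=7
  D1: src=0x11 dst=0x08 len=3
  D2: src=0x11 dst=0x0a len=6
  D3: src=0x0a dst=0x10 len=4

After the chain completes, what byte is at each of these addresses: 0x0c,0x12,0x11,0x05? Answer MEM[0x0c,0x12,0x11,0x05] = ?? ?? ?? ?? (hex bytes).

  after D0: wrote 7B at 0x09 = ce611d5bed3957
  after D1: wrote 3B at 0x08 = 5dcdd7
  after D2: wrote 6B at 0x0a = 5dcdd7c3c708
  after D3: wrote 4B at 0x10 = 5dcdd7c3
query mem[0x0c]=0xd7, mem[0x12]=0xd7, mem[0x11]=0xcd, mem[0x05]=0x39

MEM[0x0c,0x12,0x11,0x05] = d7 d7 cd 39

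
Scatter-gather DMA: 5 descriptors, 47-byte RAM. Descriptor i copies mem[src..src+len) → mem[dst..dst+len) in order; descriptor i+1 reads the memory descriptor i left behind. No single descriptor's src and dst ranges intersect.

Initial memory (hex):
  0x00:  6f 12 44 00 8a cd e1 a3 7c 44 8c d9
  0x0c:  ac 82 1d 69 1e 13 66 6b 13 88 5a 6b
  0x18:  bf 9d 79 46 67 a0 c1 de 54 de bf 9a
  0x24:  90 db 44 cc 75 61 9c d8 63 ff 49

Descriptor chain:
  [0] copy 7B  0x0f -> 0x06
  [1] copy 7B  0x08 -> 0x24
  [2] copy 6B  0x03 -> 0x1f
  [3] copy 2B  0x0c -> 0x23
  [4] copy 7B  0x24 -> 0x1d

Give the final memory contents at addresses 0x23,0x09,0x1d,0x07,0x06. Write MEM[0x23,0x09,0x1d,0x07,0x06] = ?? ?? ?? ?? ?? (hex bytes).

MEM[0x23,0x09,0x1d,0x07,0x06] = 1d 66 82 1e 69

D0: mem[0x06..0x0c] <- [69 1e 13 66 6b 13 88]
D1: mem[0x24..0x2a] <- [13 66 6b 13 88 82 1d]
D2: mem[0x1f..0x24] <- [00 8a cd 69 1e 13]
D3: mem[0x23..0x24] <- [88 82]
D4: mem[0x1d..0x23] <- [82 66 6b 13 88 82 1d]
query mem[0x23]=0x1d, mem[0x09]=0x66, mem[0x1d]=0x82, mem[0x07]=0x1e, mem[0x06]=0x69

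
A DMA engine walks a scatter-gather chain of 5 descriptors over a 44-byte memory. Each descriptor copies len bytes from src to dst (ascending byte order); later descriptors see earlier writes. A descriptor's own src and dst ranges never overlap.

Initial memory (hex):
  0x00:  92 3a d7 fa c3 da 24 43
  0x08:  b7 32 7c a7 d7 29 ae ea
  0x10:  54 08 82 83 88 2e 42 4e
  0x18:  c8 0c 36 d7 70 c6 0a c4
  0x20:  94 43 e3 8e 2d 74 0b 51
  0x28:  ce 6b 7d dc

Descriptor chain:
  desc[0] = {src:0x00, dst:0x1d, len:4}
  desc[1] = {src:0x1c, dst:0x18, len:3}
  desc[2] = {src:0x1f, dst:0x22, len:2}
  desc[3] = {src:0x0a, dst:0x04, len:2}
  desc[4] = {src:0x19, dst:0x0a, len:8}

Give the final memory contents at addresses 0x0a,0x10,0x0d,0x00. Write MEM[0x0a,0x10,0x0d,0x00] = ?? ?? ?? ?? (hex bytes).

MEM[0x0a,0x10,0x0d,0x00] = 92 d7 70 92

#0 dst[0x1d+4] := {0x92,0x3a,0xd7,0xfa}
#1 dst[0x18+3] := {0x70,0x92,0x3a}
#2 dst[0x22+2] := {0xd7,0xfa}
#3 dst[0x04+2] := {0x7c,0xa7}
#4 dst[0x0a+8] := {0x92,0x3a,0xd7,0x70,0x92,0x3a,0xd7,0xfa}
query mem[0x0a]=0x92, mem[0x10]=0xd7, mem[0x0d]=0x70, mem[0x00]=0x92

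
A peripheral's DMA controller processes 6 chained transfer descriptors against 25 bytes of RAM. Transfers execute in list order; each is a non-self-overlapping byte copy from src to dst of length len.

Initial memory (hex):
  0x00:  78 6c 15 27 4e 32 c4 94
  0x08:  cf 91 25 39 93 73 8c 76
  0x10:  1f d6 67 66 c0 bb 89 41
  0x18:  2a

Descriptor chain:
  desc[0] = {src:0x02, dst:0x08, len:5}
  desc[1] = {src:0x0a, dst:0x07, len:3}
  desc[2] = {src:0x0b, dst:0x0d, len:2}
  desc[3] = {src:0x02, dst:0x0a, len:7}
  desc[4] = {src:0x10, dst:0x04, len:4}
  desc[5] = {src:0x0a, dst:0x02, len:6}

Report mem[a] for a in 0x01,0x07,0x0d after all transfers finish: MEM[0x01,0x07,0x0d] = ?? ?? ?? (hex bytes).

[0] 0x02->0x08 len=5 : 15 27 4e 32 c4
[1] 0x0a->0x07 len=3 : 4e 32 c4
[2] 0x0b->0x0d len=2 : 32 c4
[3] 0x02->0x0a len=7 : 15 27 4e 32 c4 4e 32
[4] 0x10->0x04 len=4 : 32 d6 67 66
[5] 0x0a->0x02 len=6 : 15 27 4e 32 c4 4e
query mem[0x01]=0x6c, mem[0x07]=0x4e, mem[0x0d]=0x32

MEM[0x01,0x07,0x0d] = 6c 4e 32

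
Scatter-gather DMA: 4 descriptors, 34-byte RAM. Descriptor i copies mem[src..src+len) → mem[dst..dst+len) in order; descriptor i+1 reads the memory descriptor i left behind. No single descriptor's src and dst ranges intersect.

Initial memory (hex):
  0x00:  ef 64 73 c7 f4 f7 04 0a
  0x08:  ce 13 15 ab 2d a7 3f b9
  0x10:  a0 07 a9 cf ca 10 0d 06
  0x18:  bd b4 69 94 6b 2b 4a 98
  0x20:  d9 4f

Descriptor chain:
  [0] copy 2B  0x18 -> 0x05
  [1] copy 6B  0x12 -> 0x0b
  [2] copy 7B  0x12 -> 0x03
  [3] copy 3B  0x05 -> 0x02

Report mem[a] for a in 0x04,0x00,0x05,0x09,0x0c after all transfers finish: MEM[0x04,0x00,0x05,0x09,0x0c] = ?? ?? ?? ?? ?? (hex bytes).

MEM[0x04,0x00,0x05,0x09,0x0c] = 0d ef ca bd cf

D0: mem[0x05..0x06] <- [bd b4]
D1: mem[0x0b..0x10] <- [a9 cf ca 10 0d 06]
D2: mem[0x03..0x09] <- [a9 cf ca 10 0d 06 bd]
D3: mem[0x02..0x04] <- [ca 10 0d]
query mem[0x04]=0x0d, mem[0x00]=0xef, mem[0x05]=0xca, mem[0x09]=0xbd, mem[0x0c]=0xcf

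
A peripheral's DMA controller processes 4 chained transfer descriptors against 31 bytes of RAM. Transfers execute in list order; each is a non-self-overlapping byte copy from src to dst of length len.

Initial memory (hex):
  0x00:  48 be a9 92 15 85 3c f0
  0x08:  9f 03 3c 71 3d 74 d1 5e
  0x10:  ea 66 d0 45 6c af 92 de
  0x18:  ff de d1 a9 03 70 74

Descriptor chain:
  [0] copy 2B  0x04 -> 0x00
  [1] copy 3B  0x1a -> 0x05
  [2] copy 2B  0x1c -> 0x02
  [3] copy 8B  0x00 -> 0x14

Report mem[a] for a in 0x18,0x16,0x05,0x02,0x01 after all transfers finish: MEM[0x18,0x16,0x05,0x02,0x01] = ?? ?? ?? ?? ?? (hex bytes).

D0: mem[0x00..0x01] <- [15 85]
D1: mem[0x05..0x07] <- [d1 a9 03]
D2: mem[0x02..0x03] <- [03 70]
D3: mem[0x14..0x1b] <- [15 85 03 70 15 d1 a9 03]
query mem[0x18]=0x15, mem[0x16]=0x03, mem[0x05]=0xd1, mem[0x02]=0x03, mem[0x01]=0x85

MEM[0x18,0x16,0x05,0x02,0x01] = 15 03 d1 03 85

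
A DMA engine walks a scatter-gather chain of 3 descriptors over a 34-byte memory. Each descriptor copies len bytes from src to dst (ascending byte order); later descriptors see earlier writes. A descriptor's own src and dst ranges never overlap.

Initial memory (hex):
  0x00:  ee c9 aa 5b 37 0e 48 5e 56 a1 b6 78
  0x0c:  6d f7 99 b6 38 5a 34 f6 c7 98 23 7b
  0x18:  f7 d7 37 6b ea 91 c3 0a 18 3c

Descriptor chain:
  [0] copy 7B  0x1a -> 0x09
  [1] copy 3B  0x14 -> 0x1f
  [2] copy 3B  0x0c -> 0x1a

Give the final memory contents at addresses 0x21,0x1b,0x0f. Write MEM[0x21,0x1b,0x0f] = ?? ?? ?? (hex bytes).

#0 dst[0x09+7] := {0x37,0x6b,0xea,0x91,0xc3,0x0a,0x18}
#1 dst[0x1f+3] := {0xc7,0x98,0x23}
#2 dst[0x1a+3] := {0x91,0xc3,0x0a}
query mem[0x21]=0x23, mem[0x1b]=0xc3, mem[0x0f]=0x18

MEM[0x21,0x1b,0x0f] = 23 c3 18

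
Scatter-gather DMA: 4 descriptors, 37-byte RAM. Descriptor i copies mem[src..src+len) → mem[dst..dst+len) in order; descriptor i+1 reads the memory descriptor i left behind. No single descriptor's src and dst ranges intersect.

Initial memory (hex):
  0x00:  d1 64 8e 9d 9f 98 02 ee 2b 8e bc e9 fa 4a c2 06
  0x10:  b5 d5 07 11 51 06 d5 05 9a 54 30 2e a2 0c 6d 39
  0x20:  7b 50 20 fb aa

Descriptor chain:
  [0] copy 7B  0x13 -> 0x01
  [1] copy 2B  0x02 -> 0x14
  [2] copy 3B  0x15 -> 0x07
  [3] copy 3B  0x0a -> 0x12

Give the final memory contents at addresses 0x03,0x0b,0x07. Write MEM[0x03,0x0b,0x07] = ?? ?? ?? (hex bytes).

  after D0: wrote 7B at 0x01 = 115106d5059a54
  after D1: wrote 2B at 0x14 = 5106
  after D2: wrote 3B at 0x07 = 06d505
  after D3: wrote 3B at 0x12 = bce9fa
query mem[0x03]=0x06, mem[0x0b]=0xe9, mem[0x07]=0x06

MEM[0x03,0x0b,0x07] = 06 e9 06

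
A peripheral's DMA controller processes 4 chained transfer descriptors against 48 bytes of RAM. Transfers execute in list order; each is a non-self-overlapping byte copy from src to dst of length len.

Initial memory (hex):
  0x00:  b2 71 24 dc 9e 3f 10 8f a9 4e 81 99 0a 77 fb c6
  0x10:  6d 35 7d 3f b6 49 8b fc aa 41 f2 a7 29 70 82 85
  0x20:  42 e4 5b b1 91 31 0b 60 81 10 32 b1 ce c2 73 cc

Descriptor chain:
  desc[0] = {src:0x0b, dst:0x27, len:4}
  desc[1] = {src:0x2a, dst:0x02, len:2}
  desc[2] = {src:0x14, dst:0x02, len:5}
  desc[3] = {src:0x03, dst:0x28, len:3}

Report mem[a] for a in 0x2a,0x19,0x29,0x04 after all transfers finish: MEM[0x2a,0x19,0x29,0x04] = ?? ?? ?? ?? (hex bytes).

  after D0: wrote 4B at 0x27 = 990a77fb
  after D1: wrote 2B at 0x02 = fbb1
  after D2: wrote 5B at 0x02 = b6498bfcaa
  after D3: wrote 3B at 0x28 = 498bfc
query mem[0x2a]=0xfc, mem[0x19]=0x41, mem[0x29]=0x8b, mem[0x04]=0x8b

MEM[0x2a,0x19,0x29,0x04] = fc 41 8b 8b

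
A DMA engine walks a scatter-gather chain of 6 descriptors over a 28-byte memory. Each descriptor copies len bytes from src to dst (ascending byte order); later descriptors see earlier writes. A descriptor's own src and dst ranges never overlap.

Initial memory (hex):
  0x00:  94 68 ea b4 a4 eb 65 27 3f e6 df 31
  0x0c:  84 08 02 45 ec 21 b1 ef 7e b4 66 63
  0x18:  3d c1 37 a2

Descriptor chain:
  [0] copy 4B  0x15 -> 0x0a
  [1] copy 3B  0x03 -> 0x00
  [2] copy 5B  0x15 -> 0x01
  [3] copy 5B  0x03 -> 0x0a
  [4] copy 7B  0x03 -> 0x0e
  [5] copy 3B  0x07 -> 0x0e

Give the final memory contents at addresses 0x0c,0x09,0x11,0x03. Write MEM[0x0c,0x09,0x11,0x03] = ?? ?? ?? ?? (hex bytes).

[0] 0x15->0x0a len=4 : b4 66 63 3d
[1] 0x03->0x00 len=3 : b4 a4 eb
[2] 0x15->0x01 len=5 : b4 66 63 3d c1
[3] 0x03->0x0a len=5 : 63 3d c1 65 27
[4] 0x03->0x0e len=7 : 63 3d c1 65 27 3f e6
[5] 0x07->0x0e len=3 : 27 3f e6
query mem[0x0c]=0xc1, mem[0x09]=0xe6, mem[0x11]=0x65, mem[0x03]=0x63

MEM[0x0c,0x09,0x11,0x03] = c1 e6 65 63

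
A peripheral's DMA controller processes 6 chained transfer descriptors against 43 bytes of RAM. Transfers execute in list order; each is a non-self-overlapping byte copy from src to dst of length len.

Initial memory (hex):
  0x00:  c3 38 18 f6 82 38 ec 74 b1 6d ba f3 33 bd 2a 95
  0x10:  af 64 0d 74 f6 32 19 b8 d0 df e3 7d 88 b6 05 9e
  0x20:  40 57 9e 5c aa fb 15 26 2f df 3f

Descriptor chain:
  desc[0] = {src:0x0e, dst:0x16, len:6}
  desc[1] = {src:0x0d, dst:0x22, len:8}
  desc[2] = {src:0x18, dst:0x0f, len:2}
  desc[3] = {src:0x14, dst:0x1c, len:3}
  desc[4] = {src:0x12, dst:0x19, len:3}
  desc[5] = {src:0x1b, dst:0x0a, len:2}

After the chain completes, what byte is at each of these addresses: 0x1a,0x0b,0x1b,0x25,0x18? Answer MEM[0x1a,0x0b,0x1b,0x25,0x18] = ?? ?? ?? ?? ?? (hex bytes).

MEM[0x1a,0x0b,0x1b,0x25,0x18] = 74 f6 f6 af af

  after D0: wrote 6B at 0x16 = 2a95af640d74
  after D1: wrote 8B at 0x22 = bd2a95af640d74f6
  after D2: wrote 2B at 0x0f = af64
  after D3: wrote 3B at 0x1c = f6322a
  after D4: wrote 3B at 0x19 = 0d74f6
  after D5: wrote 2B at 0x0a = f6f6
query mem[0x1a]=0x74, mem[0x0b]=0xf6, mem[0x1b]=0xf6, mem[0x25]=0xaf, mem[0x18]=0xaf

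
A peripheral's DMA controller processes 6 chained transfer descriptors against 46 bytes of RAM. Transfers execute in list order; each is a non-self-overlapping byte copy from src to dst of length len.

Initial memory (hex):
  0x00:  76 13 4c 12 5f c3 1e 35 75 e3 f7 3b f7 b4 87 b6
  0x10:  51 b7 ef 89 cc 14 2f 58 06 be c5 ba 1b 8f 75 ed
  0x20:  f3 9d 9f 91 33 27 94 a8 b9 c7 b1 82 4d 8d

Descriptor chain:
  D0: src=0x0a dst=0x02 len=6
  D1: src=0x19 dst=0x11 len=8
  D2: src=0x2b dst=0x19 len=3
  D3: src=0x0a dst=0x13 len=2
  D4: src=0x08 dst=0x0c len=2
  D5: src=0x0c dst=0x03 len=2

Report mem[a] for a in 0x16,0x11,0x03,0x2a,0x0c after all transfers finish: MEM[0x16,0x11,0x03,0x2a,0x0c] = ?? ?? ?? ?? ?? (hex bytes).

  after D0: wrote 6B at 0x02 = f73bf7b487b6
  after D1: wrote 8B at 0x11 = bec5ba1b8f75edf3
  after D2: wrote 3B at 0x19 = 824d8d
  after D3: wrote 2B at 0x13 = f73b
  after D4: wrote 2B at 0x0c = 75e3
  after D5: wrote 2B at 0x03 = 75e3
query mem[0x16]=0x75, mem[0x11]=0xbe, mem[0x03]=0x75, mem[0x2a]=0xb1, mem[0x0c]=0x75

MEM[0x16,0x11,0x03,0x2a,0x0c] = 75 be 75 b1 75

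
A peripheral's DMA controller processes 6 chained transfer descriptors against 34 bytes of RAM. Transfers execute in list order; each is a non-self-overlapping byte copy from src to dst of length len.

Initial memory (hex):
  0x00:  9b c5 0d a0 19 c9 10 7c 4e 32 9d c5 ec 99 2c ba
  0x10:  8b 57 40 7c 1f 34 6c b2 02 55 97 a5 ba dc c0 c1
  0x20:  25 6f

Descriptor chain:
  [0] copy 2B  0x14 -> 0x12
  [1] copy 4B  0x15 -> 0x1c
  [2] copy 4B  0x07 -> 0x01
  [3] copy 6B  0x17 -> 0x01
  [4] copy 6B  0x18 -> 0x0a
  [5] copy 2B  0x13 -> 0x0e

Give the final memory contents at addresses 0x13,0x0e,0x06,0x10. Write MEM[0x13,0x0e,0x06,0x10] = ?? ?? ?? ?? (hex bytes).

[0] 0x14->0x12 len=2 : 1f 34
[1] 0x15->0x1c len=4 : 34 6c b2 02
[2] 0x07->0x01 len=4 : 7c 4e 32 9d
[3] 0x17->0x01 len=6 : b2 02 55 97 a5 34
[4] 0x18->0x0a len=6 : 02 55 97 a5 34 6c
[5] 0x13->0x0e len=2 : 34 1f
query mem[0x13]=0x34, mem[0x0e]=0x34, mem[0x06]=0x34, mem[0x10]=0x8b

MEM[0x13,0x0e,0x06,0x10] = 34 34 34 8b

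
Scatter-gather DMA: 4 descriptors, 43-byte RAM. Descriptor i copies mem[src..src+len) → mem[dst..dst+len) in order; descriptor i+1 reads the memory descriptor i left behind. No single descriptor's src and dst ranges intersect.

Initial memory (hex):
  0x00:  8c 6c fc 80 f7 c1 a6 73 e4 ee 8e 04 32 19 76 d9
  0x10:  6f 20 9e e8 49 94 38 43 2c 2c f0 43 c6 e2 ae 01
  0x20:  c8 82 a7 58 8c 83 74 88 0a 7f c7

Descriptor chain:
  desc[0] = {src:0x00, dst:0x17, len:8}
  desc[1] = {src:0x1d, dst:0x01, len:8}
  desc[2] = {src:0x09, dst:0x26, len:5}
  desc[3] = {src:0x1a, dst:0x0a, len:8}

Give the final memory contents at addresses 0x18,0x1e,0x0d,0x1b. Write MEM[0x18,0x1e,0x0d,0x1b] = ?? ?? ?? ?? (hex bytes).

  after D0: wrote 8B at 0x17 = 8c6cfc80f7c1a673
  after D1: wrote 8B at 0x01 = a67301c882a7588c
  after D2: wrote 5B at 0x26 = ee8e043219
  after D3: wrote 8B at 0x0a = 80f7c1a67301c882
query mem[0x18]=0x6c, mem[0x1e]=0x73, mem[0x0d]=0xa6, mem[0x1b]=0xf7

MEM[0x18,0x1e,0x0d,0x1b] = 6c 73 a6 f7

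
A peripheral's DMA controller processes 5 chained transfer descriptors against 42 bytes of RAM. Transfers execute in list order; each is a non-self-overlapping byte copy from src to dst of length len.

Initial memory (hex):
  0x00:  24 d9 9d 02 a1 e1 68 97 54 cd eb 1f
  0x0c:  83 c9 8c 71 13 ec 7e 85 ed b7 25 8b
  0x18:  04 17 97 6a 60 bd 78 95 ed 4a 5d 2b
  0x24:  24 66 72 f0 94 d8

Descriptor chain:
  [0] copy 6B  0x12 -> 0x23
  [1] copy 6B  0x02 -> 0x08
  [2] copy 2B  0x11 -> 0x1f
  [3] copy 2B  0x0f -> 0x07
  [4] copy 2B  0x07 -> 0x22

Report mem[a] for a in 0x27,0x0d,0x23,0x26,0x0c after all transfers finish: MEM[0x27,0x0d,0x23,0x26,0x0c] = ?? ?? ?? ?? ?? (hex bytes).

MEM[0x27,0x0d,0x23,0x26,0x0c] = 25 97 13 b7 68

D0: mem[0x23..0x28] <- [7e 85 ed b7 25 8b]
D1: mem[0x08..0x0d] <- [9d 02 a1 e1 68 97]
D2: mem[0x1f..0x20] <- [ec 7e]
D3: mem[0x07..0x08] <- [71 13]
D4: mem[0x22..0x23] <- [71 13]
query mem[0x27]=0x25, mem[0x0d]=0x97, mem[0x23]=0x13, mem[0x26]=0xb7, mem[0x0c]=0x68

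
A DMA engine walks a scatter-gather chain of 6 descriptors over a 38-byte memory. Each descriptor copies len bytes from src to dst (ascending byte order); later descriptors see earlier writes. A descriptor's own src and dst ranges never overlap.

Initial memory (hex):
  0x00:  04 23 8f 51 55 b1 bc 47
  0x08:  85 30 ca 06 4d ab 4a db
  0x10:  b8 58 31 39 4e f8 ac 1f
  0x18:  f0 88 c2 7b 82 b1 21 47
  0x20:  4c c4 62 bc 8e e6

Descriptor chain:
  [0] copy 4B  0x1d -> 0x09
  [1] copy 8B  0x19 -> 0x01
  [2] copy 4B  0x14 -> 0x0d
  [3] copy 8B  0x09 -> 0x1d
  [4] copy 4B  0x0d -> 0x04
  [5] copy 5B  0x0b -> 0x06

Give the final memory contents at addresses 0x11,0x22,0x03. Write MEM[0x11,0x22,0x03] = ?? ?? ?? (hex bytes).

  after D0: wrote 4B at 0x09 = b121474c
  after D1: wrote 8B at 0x01 = 88c27b82b121474c
  after D2: wrote 4B at 0x0d = 4ef8ac1f
  after D3: wrote 8B at 0x1d = b121474c4ef8ac1f
  after D4: wrote 4B at 0x04 = 4ef8ac1f
  after D5: wrote 5B at 0x06 = 474c4ef8ac
query mem[0x11]=0x58, mem[0x22]=0xf8, mem[0x03]=0x7b

MEM[0x11,0x22,0x03] = 58 f8 7b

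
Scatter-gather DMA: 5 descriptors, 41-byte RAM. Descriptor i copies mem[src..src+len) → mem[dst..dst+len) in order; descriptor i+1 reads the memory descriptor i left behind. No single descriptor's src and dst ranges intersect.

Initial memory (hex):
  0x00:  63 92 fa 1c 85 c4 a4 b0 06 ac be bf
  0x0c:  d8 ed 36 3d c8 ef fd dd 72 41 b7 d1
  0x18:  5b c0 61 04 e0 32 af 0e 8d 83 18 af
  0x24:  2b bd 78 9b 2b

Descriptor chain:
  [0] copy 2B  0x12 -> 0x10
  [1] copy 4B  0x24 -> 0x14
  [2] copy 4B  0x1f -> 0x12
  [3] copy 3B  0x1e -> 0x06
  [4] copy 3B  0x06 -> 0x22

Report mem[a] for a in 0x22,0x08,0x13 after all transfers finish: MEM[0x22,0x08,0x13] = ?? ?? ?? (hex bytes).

#0 dst[0x10+2] := {0xfd,0xdd}
#1 dst[0x14+4] := {0x2b,0xbd,0x78,0x9b}
#2 dst[0x12+4] := {0x0e,0x8d,0x83,0x18}
#3 dst[0x06+3] := {0xaf,0x0e,0x8d}
#4 dst[0x22+3] := {0xaf,0x0e,0x8d}
query mem[0x22]=0xaf, mem[0x08]=0x8d, mem[0x13]=0x8d

MEM[0x22,0x08,0x13] = af 8d 8d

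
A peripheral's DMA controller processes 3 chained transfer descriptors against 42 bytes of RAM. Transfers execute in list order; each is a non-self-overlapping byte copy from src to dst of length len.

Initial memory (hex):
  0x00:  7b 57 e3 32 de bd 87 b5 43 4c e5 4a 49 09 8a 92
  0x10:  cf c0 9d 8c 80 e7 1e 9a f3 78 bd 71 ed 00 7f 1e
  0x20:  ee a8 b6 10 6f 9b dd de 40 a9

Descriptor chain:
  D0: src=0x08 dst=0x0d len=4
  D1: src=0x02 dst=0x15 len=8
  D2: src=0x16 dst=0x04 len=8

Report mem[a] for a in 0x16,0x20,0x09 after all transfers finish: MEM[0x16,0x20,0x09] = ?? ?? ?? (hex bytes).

MEM[0x16,0x20,0x09] = 32 ee 43

  after D0: wrote 4B at 0x0d = 434ce54a
  after D1: wrote 8B at 0x15 = e332debd87b5434c
  after D2: wrote 8B at 0x04 = 32debd87b5434c00
query mem[0x16]=0x32, mem[0x20]=0xee, mem[0x09]=0x43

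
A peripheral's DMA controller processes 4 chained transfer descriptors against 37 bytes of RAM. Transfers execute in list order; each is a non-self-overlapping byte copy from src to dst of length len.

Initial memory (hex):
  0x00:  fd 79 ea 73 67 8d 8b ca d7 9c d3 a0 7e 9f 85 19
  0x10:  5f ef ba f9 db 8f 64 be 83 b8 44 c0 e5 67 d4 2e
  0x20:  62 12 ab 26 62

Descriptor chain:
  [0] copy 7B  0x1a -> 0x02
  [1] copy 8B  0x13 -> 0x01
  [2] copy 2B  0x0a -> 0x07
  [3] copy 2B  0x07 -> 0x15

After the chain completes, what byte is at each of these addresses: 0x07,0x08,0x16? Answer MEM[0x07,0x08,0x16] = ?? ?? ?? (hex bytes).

MEM[0x07,0x08,0x16] = d3 a0 a0

#0 dst[0x02+7] := {0x44,0xc0,0xe5,0x67,0xd4,0x2e,0x62}
#1 dst[0x01+8] := {0xf9,0xdb,0x8f,0x64,0xbe,0x83,0xb8,0x44}
#2 dst[0x07+2] := {0xd3,0xa0}
#3 dst[0x15+2] := {0xd3,0xa0}
query mem[0x07]=0xd3, mem[0x08]=0xa0, mem[0x16]=0xa0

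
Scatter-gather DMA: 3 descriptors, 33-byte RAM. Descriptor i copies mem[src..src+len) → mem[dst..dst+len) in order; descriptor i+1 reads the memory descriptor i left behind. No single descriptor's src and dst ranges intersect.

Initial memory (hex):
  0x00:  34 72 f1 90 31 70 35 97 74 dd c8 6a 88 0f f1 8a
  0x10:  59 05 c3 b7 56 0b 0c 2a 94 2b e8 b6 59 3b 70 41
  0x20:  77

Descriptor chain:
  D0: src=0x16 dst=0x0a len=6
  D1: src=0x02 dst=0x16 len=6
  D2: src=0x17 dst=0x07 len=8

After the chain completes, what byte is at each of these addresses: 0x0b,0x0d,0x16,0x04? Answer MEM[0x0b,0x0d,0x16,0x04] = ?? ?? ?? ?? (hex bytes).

MEM[0x0b,0x0d,0x16,0x04] = 97 3b f1 31

  after D0: wrote 6B at 0x0a = 0c2a942be8b6
  after D1: wrote 6B at 0x16 = f19031703597
  after D2: wrote 8B at 0x07 = 9031703597593b70
query mem[0x0b]=0x97, mem[0x0d]=0x3b, mem[0x16]=0xf1, mem[0x04]=0x31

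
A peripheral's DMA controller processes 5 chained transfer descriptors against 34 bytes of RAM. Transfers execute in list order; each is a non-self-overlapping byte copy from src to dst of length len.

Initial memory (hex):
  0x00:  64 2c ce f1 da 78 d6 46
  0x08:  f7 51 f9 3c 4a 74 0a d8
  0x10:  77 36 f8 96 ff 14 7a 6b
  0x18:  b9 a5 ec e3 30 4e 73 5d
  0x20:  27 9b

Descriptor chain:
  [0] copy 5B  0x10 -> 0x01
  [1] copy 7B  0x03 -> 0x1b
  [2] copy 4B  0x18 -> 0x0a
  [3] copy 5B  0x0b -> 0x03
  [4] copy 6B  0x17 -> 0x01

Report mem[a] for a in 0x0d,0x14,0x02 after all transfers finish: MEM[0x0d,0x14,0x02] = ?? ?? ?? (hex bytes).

MEM[0x0d,0x14,0x02] = f8 ff b9

D0: mem[0x01..0x05] <- [77 36 f8 96 ff]
D1: mem[0x1b..0x21] <- [f8 96 ff d6 46 f7 51]
D2: mem[0x0a..0x0d] <- [b9 a5 ec f8]
D3: mem[0x03..0x07] <- [a5 ec f8 0a d8]
D4: mem[0x01..0x06] <- [6b b9 a5 ec f8 96]
query mem[0x0d]=0xf8, mem[0x14]=0xff, mem[0x02]=0xb9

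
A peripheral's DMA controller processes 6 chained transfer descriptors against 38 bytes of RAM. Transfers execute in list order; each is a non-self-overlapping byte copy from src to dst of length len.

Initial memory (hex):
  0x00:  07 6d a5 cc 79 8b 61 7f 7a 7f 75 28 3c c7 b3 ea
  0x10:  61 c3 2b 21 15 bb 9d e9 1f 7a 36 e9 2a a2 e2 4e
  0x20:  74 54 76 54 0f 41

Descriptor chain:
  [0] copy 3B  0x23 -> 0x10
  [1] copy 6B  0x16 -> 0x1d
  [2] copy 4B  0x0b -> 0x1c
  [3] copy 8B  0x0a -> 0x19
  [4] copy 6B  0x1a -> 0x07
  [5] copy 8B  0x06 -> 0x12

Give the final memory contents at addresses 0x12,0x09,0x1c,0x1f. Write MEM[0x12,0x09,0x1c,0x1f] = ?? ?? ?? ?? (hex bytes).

[0] 0x23->0x10 len=3 : 54 0f 41
[1] 0x16->0x1d len=6 : 9d e9 1f 7a 36 e9
[2] 0x0b->0x1c len=4 : 28 3c c7 b3
[3] 0x0a->0x19 len=8 : 75 28 3c c7 b3 ea 54 0f
[4] 0x1a->0x07 len=6 : 28 3c c7 b3 ea 54
[5] 0x06->0x12 len=8 : 61 28 3c c7 b3 ea 54 c7
query mem[0x12]=0x61, mem[0x09]=0xc7, mem[0x1c]=0xc7, mem[0x1f]=0x54

MEM[0x12,0x09,0x1c,0x1f] = 61 c7 c7 54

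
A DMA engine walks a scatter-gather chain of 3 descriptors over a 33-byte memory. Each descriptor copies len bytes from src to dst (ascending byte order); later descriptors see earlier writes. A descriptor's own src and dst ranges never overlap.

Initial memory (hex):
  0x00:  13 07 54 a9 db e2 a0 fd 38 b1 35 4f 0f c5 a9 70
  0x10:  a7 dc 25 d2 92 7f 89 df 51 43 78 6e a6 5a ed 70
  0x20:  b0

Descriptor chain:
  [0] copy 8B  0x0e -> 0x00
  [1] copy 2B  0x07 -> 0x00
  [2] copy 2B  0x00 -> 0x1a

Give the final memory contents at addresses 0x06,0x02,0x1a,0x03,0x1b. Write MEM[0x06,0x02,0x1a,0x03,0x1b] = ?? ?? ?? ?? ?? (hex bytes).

[0] 0x0e->0x00 len=8 : a9 70 a7 dc 25 d2 92 7f
[1] 0x07->0x00 len=2 : 7f 38
[2] 0x00->0x1a len=2 : 7f 38
query mem[0x06]=0x92, mem[0x02]=0xa7, mem[0x1a]=0x7f, mem[0x03]=0xdc, mem[0x1b]=0x38

MEM[0x06,0x02,0x1a,0x03,0x1b] = 92 a7 7f dc 38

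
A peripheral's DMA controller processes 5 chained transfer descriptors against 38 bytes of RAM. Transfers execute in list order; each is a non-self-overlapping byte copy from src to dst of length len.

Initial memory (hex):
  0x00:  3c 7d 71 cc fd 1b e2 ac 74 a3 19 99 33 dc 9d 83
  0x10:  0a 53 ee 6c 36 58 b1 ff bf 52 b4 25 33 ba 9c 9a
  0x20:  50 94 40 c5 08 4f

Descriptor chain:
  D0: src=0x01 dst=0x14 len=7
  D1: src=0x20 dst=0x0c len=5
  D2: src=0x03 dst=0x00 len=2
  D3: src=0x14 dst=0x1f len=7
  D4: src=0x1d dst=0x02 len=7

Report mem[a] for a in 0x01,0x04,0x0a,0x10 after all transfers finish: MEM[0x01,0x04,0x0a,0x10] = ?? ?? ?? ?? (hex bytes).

MEM[0x01,0x04,0x0a,0x10] = fd 7d 19 08

[0] 0x01->0x14 len=7 : 7d 71 cc fd 1b e2 ac
[1] 0x20->0x0c len=5 : 50 94 40 c5 08
[2] 0x03->0x00 len=2 : cc fd
[3] 0x14->0x1f len=7 : 7d 71 cc fd 1b e2 ac
[4] 0x1d->0x02 len=7 : ba 9c 7d 71 cc fd 1b
query mem[0x01]=0xfd, mem[0x04]=0x7d, mem[0x0a]=0x19, mem[0x10]=0x08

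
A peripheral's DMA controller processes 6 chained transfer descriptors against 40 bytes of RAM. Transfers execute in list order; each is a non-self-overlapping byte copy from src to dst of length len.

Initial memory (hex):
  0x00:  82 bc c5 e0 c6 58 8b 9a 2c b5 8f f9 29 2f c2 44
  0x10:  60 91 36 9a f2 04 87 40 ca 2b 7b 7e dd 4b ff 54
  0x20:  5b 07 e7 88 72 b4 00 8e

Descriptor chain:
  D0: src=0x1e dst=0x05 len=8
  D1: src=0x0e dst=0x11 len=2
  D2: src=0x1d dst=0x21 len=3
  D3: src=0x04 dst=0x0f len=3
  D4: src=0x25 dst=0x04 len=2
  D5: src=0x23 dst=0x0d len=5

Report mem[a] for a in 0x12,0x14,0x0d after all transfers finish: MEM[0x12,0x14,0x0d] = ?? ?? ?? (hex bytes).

  after D0: wrote 8B at 0x05 = ff545b07e78872b4
  after D1: wrote 2B at 0x11 = c244
  after D2: wrote 3B at 0x21 = 4bff54
  after D3: wrote 3B at 0x0f = c6ff54
  after D4: wrote 2B at 0x04 = b400
  after D5: wrote 5B at 0x0d = 5472b4008e
query mem[0x12]=0x44, mem[0x14]=0xf2, mem[0x0d]=0x54

MEM[0x12,0x14,0x0d] = 44 f2 54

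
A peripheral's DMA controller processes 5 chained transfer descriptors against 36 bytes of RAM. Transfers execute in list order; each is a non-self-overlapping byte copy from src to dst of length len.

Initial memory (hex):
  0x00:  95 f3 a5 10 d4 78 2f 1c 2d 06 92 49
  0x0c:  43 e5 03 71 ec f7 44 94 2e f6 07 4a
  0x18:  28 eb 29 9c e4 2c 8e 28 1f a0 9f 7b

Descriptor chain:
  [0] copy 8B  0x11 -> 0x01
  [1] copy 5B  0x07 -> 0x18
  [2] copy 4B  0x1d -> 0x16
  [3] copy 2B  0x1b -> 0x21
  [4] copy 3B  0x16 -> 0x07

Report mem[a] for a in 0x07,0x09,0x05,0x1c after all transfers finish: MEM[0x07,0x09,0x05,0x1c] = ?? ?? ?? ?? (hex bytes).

MEM[0x07,0x09,0x05,0x1c] = 2c 28 f6 49

[0] 0x11->0x01 len=8 : f7 44 94 2e f6 07 4a 28
[1] 0x07->0x18 len=5 : 4a 28 06 92 49
[2] 0x1d->0x16 len=4 : 2c 8e 28 1f
[3] 0x1b->0x21 len=2 : 92 49
[4] 0x16->0x07 len=3 : 2c 8e 28
query mem[0x07]=0x2c, mem[0x09]=0x28, mem[0x05]=0xf6, mem[0x1c]=0x49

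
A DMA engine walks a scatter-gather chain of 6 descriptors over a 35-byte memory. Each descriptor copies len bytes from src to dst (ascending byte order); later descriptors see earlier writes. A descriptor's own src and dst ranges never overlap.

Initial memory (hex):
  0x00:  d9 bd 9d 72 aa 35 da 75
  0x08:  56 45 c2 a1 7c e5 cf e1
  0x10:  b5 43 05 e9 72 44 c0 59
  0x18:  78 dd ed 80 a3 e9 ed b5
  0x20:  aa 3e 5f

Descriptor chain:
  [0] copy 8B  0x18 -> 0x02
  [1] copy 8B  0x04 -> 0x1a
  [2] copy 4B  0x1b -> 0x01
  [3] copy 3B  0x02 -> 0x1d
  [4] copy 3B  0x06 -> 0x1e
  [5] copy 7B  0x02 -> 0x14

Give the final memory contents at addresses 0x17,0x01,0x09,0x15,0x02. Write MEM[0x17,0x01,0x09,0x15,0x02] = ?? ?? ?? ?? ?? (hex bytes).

MEM[0x17,0x01,0x09,0x15,0x02] = 80 80 b5 e9 a3

[0] 0x18->0x02 len=8 : 78 dd ed 80 a3 e9 ed b5
[1] 0x04->0x1a len=8 : ed 80 a3 e9 ed b5 c2 a1
[2] 0x1b->0x01 len=4 : 80 a3 e9 ed
[3] 0x02->0x1d len=3 : a3 e9 ed
[4] 0x06->0x1e len=3 : a3 e9 ed
[5] 0x02->0x14 len=7 : a3 e9 ed 80 a3 e9 ed
query mem[0x17]=0x80, mem[0x01]=0x80, mem[0x09]=0xb5, mem[0x15]=0xe9, mem[0x02]=0xa3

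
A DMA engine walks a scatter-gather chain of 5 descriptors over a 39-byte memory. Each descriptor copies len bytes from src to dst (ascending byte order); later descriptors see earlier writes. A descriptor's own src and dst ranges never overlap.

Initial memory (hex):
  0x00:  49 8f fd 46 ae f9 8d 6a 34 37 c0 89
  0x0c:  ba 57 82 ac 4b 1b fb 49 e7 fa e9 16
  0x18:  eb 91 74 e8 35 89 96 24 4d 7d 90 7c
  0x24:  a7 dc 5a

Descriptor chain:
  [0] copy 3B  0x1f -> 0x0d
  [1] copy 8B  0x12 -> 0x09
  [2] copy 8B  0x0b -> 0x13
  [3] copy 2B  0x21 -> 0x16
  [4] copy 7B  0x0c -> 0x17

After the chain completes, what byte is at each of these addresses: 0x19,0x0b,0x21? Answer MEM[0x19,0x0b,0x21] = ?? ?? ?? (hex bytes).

[0] 0x1f->0x0d len=3 : 24 4d 7d
[1] 0x12->0x09 len=8 : fb 49 e7 fa e9 16 eb 91
[2] 0x0b->0x13 len=8 : e7 fa e9 16 eb 91 1b fb
[3] 0x21->0x16 len=2 : 7d 90
[4] 0x0c->0x17 len=7 : fa e9 16 eb 91 1b fb
query mem[0x19]=0x16, mem[0x0b]=0xe7, mem[0x21]=0x7d

MEM[0x19,0x0b,0x21] = 16 e7 7d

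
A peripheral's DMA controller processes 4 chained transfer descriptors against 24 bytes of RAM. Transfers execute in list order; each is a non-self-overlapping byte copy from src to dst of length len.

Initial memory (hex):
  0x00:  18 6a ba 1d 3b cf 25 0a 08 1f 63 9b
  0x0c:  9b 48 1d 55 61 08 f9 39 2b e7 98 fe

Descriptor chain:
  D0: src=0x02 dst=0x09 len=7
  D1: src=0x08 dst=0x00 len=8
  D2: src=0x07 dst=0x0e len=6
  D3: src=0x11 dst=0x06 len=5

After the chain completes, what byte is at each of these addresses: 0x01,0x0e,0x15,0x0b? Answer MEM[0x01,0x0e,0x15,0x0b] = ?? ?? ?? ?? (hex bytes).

MEM[0x01,0x0e,0x15,0x0b] = ba 08 e7 3b

[0] 0x02->0x09 len=7 : ba 1d 3b cf 25 0a 08
[1] 0x08->0x00 len=8 : 08 ba 1d 3b cf 25 0a 08
[2] 0x07->0x0e len=6 : 08 08 ba 1d 3b cf
[3] 0x11->0x06 len=5 : 1d 3b cf 2b e7
query mem[0x01]=0xba, mem[0x0e]=0x08, mem[0x15]=0xe7, mem[0x0b]=0x3b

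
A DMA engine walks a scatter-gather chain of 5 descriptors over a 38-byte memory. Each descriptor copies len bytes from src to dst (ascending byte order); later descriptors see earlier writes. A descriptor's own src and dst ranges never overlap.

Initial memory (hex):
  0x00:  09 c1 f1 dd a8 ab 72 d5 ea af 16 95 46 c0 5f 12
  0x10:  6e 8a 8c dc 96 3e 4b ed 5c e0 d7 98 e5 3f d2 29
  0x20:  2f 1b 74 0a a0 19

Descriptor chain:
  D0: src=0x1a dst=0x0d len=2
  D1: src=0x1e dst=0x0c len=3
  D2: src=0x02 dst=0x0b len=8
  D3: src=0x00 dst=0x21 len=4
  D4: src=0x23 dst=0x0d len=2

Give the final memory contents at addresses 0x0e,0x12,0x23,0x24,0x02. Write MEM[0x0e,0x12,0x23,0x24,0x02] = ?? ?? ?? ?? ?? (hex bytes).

MEM[0x0e,0x12,0x23,0x24,0x02] = dd af f1 dd f1

D0: mem[0x0d..0x0e] <- [d7 98]
D1: mem[0x0c..0x0e] <- [d2 29 2f]
D2: mem[0x0b..0x12] <- [f1 dd a8 ab 72 d5 ea af]
D3: mem[0x21..0x24] <- [09 c1 f1 dd]
D4: mem[0x0d..0x0e] <- [f1 dd]
query mem[0x0e]=0xdd, mem[0x12]=0xaf, mem[0x23]=0xf1, mem[0x24]=0xdd, mem[0x02]=0xf1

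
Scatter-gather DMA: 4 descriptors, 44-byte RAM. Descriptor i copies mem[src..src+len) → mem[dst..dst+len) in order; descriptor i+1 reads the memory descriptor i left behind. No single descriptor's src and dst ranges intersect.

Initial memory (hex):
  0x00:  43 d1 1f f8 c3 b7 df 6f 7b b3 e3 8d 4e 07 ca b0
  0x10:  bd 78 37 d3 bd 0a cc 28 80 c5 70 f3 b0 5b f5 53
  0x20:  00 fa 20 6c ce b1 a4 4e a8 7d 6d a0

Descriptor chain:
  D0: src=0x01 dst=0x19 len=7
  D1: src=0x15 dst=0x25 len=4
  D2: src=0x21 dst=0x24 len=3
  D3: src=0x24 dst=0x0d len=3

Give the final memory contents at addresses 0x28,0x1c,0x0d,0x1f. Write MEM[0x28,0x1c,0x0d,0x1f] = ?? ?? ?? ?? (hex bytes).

#0 dst[0x19+7] := {0xd1,0x1f,0xf8,0xc3,0xb7,0xdf,0x6f}
#1 dst[0x25+4] := {0x0a,0xcc,0x28,0x80}
#2 dst[0x24+3] := {0xfa,0x20,0x6c}
#3 dst[0x0d+3] := {0xfa,0x20,0x6c}
query mem[0x28]=0x80, mem[0x1c]=0xc3, mem[0x0d]=0xfa, mem[0x1f]=0x6f

MEM[0x28,0x1c,0x0d,0x1f] = 80 c3 fa 6f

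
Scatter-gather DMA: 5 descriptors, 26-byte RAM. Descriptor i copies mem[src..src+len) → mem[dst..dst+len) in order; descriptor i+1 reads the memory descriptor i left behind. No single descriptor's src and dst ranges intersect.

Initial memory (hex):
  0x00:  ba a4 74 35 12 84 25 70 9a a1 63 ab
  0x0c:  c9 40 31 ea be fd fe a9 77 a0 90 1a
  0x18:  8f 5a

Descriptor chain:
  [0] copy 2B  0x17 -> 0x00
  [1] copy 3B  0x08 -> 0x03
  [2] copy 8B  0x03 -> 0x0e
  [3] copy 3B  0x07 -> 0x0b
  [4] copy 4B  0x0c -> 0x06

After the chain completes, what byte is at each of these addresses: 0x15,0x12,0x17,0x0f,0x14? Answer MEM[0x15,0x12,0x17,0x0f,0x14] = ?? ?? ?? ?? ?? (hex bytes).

D0: mem[0x00..0x01] <- [1a 8f]
D1: mem[0x03..0x05] <- [9a a1 63]
D2: mem[0x0e..0x15] <- [9a a1 63 25 70 9a a1 63]
D3: mem[0x0b..0x0d] <- [70 9a a1]
D4: mem[0x06..0x09] <- [9a a1 9a a1]
query mem[0x15]=0x63, mem[0x12]=0x70, mem[0x17]=0x1a, mem[0x0f]=0xa1, mem[0x14]=0xa1

MEM[0x15,0x12,0x17,0x0f,0x14] = 63 70 1a a1 a1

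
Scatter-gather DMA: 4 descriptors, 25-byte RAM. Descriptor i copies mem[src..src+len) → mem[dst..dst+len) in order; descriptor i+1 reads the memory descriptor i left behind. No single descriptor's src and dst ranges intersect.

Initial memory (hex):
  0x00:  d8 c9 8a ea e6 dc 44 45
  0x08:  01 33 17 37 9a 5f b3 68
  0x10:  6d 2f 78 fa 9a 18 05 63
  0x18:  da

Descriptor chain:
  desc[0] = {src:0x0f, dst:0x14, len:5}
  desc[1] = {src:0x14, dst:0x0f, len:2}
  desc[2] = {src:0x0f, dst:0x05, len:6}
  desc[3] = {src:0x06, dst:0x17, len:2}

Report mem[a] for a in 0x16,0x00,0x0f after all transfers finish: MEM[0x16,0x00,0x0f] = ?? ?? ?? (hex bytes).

MEM[0x16,0x00,0x0f] = 2f d8 68

  after D0: wrote 5B at 0x14 = 686d2f78fa
  after D1: wrote 2B at 0x0f = 686d
  after D2: wrote 6B at 0x05 = 686d2f78fa68
  after D3: wrote 2B at 0x17 = 6d2f
query mem[0x16]=0x2f, mem[0x00]=0xd8, mem[0x0f]=0x68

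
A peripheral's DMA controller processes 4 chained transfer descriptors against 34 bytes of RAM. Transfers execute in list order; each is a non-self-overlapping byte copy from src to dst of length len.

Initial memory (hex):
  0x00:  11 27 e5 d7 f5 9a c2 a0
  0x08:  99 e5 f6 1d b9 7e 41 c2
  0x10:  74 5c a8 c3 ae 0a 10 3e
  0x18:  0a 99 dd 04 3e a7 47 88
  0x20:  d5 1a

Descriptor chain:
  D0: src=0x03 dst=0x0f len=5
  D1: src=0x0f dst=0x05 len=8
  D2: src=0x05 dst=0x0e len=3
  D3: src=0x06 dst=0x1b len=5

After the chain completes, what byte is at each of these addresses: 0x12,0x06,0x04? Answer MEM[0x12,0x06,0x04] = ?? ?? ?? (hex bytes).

MEM[0x12,0x06,0x04] = c2 f5 f5

D0: mem[0x0f..0x13] <- [d7 f5 9a c2 a0]
D1: mem[0x05..0x0c] <- [d7 f5 9a c2 a0 ae 0a 10]
D2: mem[0x0e..0x10] <- [d7 f5 9a]
D3: mem[0x1b..0x1f] <- [f5 9a c2 a0 ae]
query mem[0x12]=0xc2, mem[0x06]=0xf5, mem[0x04]=0xf5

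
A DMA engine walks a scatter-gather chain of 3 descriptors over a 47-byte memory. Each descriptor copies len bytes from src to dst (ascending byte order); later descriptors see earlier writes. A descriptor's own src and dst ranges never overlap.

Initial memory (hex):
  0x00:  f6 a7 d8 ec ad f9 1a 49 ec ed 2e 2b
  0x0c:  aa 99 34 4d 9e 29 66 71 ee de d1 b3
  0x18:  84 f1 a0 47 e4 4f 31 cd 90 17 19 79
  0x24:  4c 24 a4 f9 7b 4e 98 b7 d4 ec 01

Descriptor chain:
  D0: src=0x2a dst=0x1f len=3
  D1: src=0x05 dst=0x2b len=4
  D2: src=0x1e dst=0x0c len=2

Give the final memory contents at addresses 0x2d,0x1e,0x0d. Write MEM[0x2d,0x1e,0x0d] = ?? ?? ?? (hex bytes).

MEM[0x2d,0x1e,0x0d] = 49 31 98

  after D0: wrote 3B at 0x1f = 98b7d4
  after D1: wrote 4B at 0x2b = f91a49ec
  after D2: wrote 2B at 0x0c = 3198
query mem[0x2d]=0x49, mem[0x1e]=0x31, mem[0x0d]=0x98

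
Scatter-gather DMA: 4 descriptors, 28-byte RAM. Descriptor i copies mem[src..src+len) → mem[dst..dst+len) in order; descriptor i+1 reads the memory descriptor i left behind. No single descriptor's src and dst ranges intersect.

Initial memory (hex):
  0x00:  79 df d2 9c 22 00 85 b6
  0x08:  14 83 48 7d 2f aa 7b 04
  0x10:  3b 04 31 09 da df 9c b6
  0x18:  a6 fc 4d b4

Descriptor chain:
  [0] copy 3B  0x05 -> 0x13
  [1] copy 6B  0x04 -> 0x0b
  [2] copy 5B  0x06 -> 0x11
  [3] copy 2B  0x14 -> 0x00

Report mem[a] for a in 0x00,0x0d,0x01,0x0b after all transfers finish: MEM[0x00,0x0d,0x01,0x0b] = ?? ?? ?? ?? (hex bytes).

MEM[0x00,0x0d,0x01,0x0b] = 83 85 48 22

#0 dst[0x13+3] := {0x00,0x85,0xb6}
#1 dst[0x0b+6] := {0x22,0x00,0x85,0xb6,0x14,0x83}
#2 dst[0x11+5] := {0x85,0xb6,0x14,0x83,0x48}
#3 dst[0x00+2] := {0x83,0x48}
query mem[0x00]=0x83, mem[0x0d]=0x85, mem[0x01]=0x48, mem[0x0b]=0x22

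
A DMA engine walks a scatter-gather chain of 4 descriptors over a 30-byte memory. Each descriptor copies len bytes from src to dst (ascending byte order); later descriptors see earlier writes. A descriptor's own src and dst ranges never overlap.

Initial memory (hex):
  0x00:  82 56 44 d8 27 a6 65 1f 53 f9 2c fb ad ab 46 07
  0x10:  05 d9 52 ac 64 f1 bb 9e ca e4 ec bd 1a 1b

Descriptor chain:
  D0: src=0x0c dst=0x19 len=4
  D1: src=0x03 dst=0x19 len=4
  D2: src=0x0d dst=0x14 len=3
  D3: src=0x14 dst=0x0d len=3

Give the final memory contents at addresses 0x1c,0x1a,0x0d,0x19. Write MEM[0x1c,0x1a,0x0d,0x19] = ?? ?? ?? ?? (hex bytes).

MEM[0x1c,0x1a,0x0d,0x19] = 65 27 ab d8

[0] 0x0c->0x19 len=4 : ad ab 46 07
[1] 0x03->0x19 len=4 : d8 27 a6 65
[2] 0x0d->0x14 len=3 : ab 46 07
[3] 0x14->0x0d len=3 : ab 46 07
query mem[0x1c]=0x65, mem[0x1a]=0x27, mem[0x0d]=0xab, mem[0x19]=0xd8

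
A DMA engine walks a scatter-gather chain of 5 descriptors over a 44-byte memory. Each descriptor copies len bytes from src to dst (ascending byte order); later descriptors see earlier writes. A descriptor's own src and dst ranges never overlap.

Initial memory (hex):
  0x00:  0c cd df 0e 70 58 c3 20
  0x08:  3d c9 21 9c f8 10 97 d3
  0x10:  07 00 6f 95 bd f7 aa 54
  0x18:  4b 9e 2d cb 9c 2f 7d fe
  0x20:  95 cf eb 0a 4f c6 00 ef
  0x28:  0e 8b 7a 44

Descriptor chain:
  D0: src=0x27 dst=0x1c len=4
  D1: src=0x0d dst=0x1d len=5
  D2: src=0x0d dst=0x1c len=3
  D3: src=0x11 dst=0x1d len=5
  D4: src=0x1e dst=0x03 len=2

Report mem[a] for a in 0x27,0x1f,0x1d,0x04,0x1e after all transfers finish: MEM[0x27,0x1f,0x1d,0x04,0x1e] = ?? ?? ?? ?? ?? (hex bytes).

  after D0: wrote 4B at 0x1c = ef0e8b7a
  after D1: wrote 5B at 0x1d = 1097d30700
  after D2: wrote 3B at 0x1c = 1097d3
  after D3: wrote 5B at 0x1d = 006f95bdf7
  after D4: wrote 2B at 0x03 = 6f95
query mem[0x27]=0xef, mem[0x1f]=0x95, mem[0x1d]=0x00, mem[0x04]=0x95, mem[0x1e]=0x6f

MEM[0x27,0x1f,0x1d,0x04,0x1e] = ef 95 00 95 6f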